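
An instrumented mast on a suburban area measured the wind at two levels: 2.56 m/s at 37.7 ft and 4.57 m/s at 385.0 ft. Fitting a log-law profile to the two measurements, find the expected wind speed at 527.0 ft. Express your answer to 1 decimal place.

4.8 m/s

Log law: V ∝ ln(z/z₀). From the pair, with r = V₁/V₂ = 0.56018,
ln z₀ = (ln z₁ − r·ln z₂)/(1 − r) = (3.6297 − 0.56018×5.9532)/0.43982 = 0.6703 → z₀ = 1.955 ft
V₃ = V₁ · ln(z₃/z₀)/ln(z₁/z₀) = 2.56 × 5.5969/2.9594 = 4.8416 m/s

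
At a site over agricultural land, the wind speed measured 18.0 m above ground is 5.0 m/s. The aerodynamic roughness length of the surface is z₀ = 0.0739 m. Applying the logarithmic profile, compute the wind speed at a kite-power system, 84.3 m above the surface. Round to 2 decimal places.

Log law: V(z) ∝ ln(z/z₀), so V₂/V₁ = ln(z₂/z₀) / ln(z₁/z₀).
ln(84.3/0.0739) = 7.0394, ln(18.0/0.0739) = 5.4954
V₂ = 5.0 × 7.0394/5.4954 = 5.0 × 1.2810 = 6.4048 m/s

6.40 m/s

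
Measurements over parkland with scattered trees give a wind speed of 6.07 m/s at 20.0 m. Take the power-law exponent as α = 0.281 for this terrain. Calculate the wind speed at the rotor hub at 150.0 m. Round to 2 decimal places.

10.69 m/s

Power-law profile: V₂ = V₁ · (z₂/z₁)^α
V₂ = 6.07 × (150.0/20.0)^0.281 = 6.07 × (7.5000)^0.281
    = 6.07 × 1.7615 = 10.6925 m/s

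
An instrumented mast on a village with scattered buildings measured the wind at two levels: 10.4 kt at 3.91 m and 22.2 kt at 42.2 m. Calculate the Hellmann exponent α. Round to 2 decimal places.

Power law: V₂/V₁ = (z₂/z₁)^α ⇒ α = ln(V₂/V₁) / ln(z₂/z₁)
α = ln(22.2/10.4) / ln(42.2/3.91) = ln(2.1346) / ln(10.7928)
  = 0.75829 / 2.37888 = 0.31876

α ≈ 0.32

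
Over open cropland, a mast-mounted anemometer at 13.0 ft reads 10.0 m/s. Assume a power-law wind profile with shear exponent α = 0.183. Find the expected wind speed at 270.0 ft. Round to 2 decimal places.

Power-law profile: V₂ = V₁ · (z₂/z₁)^α
V₂ = 10.0 × (270.0/13.0)^0.183 = 10.0 × (20.7692)^0.183
    = 10.0 × 1.7422 = 17.4216 m/s

17.42 m/s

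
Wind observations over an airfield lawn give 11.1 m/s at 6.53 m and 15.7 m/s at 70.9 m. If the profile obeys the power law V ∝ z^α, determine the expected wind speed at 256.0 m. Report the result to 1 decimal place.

18.9 m/s

First find α: α = ln(V₂/V₁)/ln(z₂/z₁) = ln(15.7/11.1)/ln(70.9/6.53) = 0.34672/2.38486 = 0.1454
Extrapolate from 70.9 m to 256.0 m: V₃ = 15.7 × (256.0/70.9)^0.1454 = 15.7 × 1.2052 = 18.9219 m/s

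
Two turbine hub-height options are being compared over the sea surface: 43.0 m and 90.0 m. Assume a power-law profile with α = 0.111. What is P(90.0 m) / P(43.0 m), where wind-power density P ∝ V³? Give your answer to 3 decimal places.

Speed ratio: V_B/V_A = (z_B/z_A)^α = (90.0/43.0)^0.111 = (2.0930)^0.111 = 1.08544
Power-density ratio: P_B/P_A = (V_B/V_A)³ = (1.08544)³ = 1.27884

1.279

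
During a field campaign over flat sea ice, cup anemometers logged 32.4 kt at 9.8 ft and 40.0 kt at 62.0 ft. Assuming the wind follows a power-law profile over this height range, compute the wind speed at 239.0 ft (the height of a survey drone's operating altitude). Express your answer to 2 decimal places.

First find α: α = ln(V₂/V₁)/ln(z₂/z₁) = ln(40.0/32.4)/ln(62.0/9.8) = 0.21072/1.84475 = 0.1142
Extrapolate from 62.0 ft to 239.0 ft: V₃ = 40.0 × (239.0/62.0)^0.1142 = 40.0 × 1.1666 = 46.6657 kt

46.67 kt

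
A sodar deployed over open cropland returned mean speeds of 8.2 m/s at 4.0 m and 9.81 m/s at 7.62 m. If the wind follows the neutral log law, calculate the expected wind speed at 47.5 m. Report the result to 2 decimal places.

14.38 m/s

Log law: V ∝ ln(z/z₀). From the pair, with r = V₁/V₂ = 0.83588,
ln z₀ = (ln z₁ − r·ln z₂)/(1 − r) = (1.3863 − 0.83588×2.0308)/0.16412 = -1.8962 → z₀ = 0.1501 m
V₃ = V₁ · ln(z₃/z₀)/ln(z₁/z₀) = 8.2 × 5.7569/3.2825 = 14.3815 m/s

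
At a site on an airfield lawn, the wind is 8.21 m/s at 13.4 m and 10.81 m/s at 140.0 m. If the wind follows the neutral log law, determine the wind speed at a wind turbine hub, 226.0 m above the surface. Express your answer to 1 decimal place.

Log law: V ∝ ln(z/z₀). From the pair, with r = V₁/V₂ = 0.75948,
ln z₀ = (ln z₁ − r·ln z₂)/(1 − r) = (2.5953 − 0.75948×4.9416)/0.24052 = -4.8139 → z₀ = 0.008116 m
V₃ = V₁ · ln(z₃/z₀)/ln(z₁/z₀) = 8.21 × 10.2345/7.4092 = 11.3407 m/s

11.3 m/s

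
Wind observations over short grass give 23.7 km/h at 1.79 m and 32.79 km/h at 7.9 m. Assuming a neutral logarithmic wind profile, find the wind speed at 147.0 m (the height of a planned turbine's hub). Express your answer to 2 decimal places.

50.69 km/h

Log law: V ∝ ln(z/z₀). From the pair, with r = V₁/V₂ = 0.72278,
ln z₀ = (ln z₁ − r·ln z₂)/(1 − r) = (0.5822 − 0.72278×2.0669)/0.27722 = -3.2886 → z₀ = 0.03730 m
V₃ = V₁ · ln(z₃/z₀)/ln(z₁/z₀) = 23.7 × 8.2791/3.8709 = 50.6900 km/h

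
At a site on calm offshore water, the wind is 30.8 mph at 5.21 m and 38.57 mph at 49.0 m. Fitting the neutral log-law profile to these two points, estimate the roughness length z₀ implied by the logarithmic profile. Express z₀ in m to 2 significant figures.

Log law: V(z) ∝ ln(z/z₀). With r = V₁/V₂ = 30.8/38.57 = 0.79855,
r · ln(z₂/z₀) = ln(z₁/z₀) ⇒ ln z₀ = (ln z₁ − r·ln z₂)/(1 − r)
ln z₀ = (1.65058 − 0.79855×3.89182) / 0.20145 = -7.2336
z₀ = exp(-7.2336) = 0.0007219 m

z₀ ≈ 0.00072 m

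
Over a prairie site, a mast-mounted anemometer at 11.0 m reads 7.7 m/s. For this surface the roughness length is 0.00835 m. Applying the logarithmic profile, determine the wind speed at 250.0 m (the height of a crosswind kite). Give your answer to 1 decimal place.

11.0 m/s

Log law: V(z) ∝ ln(z/z₀), so V₂/V₁ = ln(z₂/z₀) / ln(z₁/z₀).
ln(250.0/0.00835) = 10.3070, ln(11.0/0.00835) = 7.1834
V₂ = 7.7 × 10.3070/7.1834 = 7.7 × 1.4348 = 11.0482 m/s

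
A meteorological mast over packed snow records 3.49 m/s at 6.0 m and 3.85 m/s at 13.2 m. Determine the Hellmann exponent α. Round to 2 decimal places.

α ≈ 0.12

Power law: V₂/V₁ = (z₂/z₁)^α ⇒ α = ln(V₂/V₁) / ln(z₂/z₁)
α = ln(3.85/3.49) / ln(13.2/6.0) = ln(1.1032) / ln(2.2000)
  = 0.09817 / 0.78846 = 0.12451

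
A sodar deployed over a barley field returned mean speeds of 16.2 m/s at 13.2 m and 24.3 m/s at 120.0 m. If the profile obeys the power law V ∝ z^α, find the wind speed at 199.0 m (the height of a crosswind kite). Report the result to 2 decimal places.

First find α: α = ln(V₂/V₁)/ln(z₂/z₁) = ln(24.3/16.2)/ln(120.0/13.2) = 0.40547/2.20727 = 0.1837
Extrapolate from 120.0 m to 199.0 m: V₃ = 24.3 × (199.0/120.0)^0.1837 = 24.3 × 1.0974 = 26.6661 m/s

26.67 m/s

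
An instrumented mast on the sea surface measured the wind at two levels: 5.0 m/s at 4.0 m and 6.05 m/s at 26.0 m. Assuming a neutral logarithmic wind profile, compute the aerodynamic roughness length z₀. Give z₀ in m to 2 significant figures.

Log law: V(z) ∝ ln(z/z₀). With r = V₁/V₂ = 5.0/6.05 = 0.82645,
r · ln(z₂/z₀) = ln(z₁/z₀) ⇒ ln z₀ = (ln z₁ − r·ln z₂)/(1 − r)
ln z₀ = (1.38629 − 0.82645×3.25810) / 0.17355 = -7.5270
z₀ = exp(-7.5270) = 0.0005383 m

z₀ ≈ 0.00054 m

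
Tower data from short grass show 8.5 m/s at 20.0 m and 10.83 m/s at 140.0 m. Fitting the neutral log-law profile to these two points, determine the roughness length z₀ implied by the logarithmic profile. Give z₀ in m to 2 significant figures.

z₀ ≈ 0.017 m

Log law: V(z) ∝ ln(z/z₀). With r = V₁/V₂ = 8.5/10.83 = 0.78486,
r · ln(z₂/z₀) = ln(z₁/z₀) ⇒ ln z₀ = (ln z₁ − r·ln z₂)/(1 − r)
ln z₀ = (2.99573 − 0.78486×4.94164) / 0.21514 = -4.1031
z₀ = exp(-4.1031) = 0.01652 m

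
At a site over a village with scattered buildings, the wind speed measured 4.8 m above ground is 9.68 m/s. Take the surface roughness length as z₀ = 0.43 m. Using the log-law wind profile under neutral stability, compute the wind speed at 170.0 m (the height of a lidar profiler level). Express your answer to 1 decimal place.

24.0 m/s

Log law: V(z) ∝ ln(z/z₀), so V₂/V₁ = ln(z₂/z₀) / ln(z₁/z₀).
ln(170.0/0.43) = 5.9798, ln(4.8/0.43) = 2.4126
V₂ = 9.68 × 5.9798/2.4126 = 9.68 × 2.4786 = 23.9926 m/s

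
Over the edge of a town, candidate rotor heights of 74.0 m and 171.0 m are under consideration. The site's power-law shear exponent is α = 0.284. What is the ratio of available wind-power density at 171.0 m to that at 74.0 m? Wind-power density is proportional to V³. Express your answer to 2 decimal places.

2.04

Speed ratio: V_B/V_A = (z_B/z_A)^α = (171.0/74.0)^0.284 = (2.3108)^0.284 = 1.26855
Power-density ratio: P_B/P_A = (V_B/V_A)³ = (1.26855)³ = 2.04140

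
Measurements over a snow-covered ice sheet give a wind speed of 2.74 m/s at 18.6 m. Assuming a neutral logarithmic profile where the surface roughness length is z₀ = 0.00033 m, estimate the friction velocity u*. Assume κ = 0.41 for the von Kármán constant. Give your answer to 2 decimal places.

Log law: V(z) = (u*/κ) · ln(z/z₀) ⇒ u* = κ · V / ln(z/z₀)
u* = 0.41 × 2.74 / ln(18.6/0.00033) = 0.41 × 2.74 / 10.9396
   = 1.1234 / 10.9396 = 0.1027 m/s

u* ≈ 0.10 m/s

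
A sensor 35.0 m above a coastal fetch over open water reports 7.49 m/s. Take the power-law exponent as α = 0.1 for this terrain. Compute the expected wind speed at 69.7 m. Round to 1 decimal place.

Power-law profile: V₂ = V₁ · (z₂/z₁)^α
V₂ = 7.49 × (69.7/35.0)^0.1 = 7.49 × (1.9914)^0.1
    = 7.49 × 1.0713 = 8.0241 m/s

8.0 m/s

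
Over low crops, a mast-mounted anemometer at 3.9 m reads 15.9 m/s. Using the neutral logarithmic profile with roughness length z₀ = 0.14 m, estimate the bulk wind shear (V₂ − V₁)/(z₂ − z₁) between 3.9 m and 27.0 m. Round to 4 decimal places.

0.4003 m/s/m

Log law: V₂ = V₁ · ln(z₂/z₀)/ln(z₁/z₀) = 15.9 × 5.2619/3.3271 = 25.1466 m/s
ΔV/Δz = (25.1466 − 15.9)/(27.0 − 3.9) = 9.2466/23.1000 = 0.40029 m/s/m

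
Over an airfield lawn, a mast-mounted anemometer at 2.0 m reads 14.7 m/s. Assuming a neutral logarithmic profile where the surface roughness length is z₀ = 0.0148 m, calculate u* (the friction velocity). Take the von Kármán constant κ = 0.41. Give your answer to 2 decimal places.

Log law: V(z) = (u*/κ) · ln(z/z₀) ⇒ u* = κ · V / ln(z/z₀)
u* = 0.41 × 14.7 / ln(2.0/0.0148) = 0.41 × 14.7 / 4.9063
   = 6.0270 / 4.9063 = 1.2284 m/s

u* ≈ 1.23 m/s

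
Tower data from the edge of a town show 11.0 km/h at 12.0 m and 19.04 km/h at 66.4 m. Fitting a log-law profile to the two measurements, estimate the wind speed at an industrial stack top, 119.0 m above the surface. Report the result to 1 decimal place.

Log law: V ∝ ln(z/z₀). From the pair, with r = V₁/V₂ = 0.57773,
ln z₀ = (ln z₁ − r·ln z₂)/(1 − r) = (2.4849 − 0.57773×4.1957)/0.42227 = 0.1443 → z₀ = 1.155 m
V₃ = V₁ · ln(z₃/z₀)/ln(z₁/z₀) = 11.0 × 4.6349/2.3406 = 21.7819 km/h

21.8 km/h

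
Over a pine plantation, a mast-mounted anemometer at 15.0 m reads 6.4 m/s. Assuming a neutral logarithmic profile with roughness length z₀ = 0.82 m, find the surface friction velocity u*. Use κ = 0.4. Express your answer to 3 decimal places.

u* ≈ 0.881 m/s

Log law: V(z) = (u*/κ) · ln(z/z₀) ⇒ u* = κ · V / ln(z/z₀)
u* = 0.4 × 6.4 / ln(15.0/0.82) = 0.4 × 6.4 / 2.9065
   = 2.5600 / 2.9065 = 0.8808 m/s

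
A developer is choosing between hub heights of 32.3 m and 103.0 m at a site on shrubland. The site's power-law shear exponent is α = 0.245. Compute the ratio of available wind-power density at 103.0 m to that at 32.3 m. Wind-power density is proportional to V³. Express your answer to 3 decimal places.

2.345

Speed ratio: V_B/V_A = (z_B/z_A)^α = (103.0/32.3)^0.245 = (3.1889)^0.245 = 1.32859
Power-density ratio: P_B/P_A = (V_B/V_A)³ = (1.32859)³ = 2.34515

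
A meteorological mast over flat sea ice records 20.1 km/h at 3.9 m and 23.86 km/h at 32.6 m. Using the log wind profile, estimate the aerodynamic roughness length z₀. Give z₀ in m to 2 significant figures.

z₀ ≈ 0.000046 m

Log law: V(z) ∝ ln(z/z₀). With r = V₁/V₂ = 20.1/23.86 = 0.84241,
r · ln(z₂/z₀) = ln(z₁/z₀) ⇒ ln z₀ = (ln z₁ − r·ln z₂)/(1 − r)
ln z₀ = (1.36098 − 0.84241×3.48431) / 0.15759 = -9.9898
z₀ = exp(-9.9898) = 0.00004586 m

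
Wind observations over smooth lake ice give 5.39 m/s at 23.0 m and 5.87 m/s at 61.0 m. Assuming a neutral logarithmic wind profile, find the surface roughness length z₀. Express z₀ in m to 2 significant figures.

Log law: V(z) ∝ ln(z/z₀). With r = V₁/V₂ = 5.39/5.87 = 0.91823,
r · ln(z₂/z₀) = ln(z₁/z₀) ⇒ ln z₀ = (ln z₁ − r·ln z₂)/(1 − r)
ln z₀ = (3.13549 − 0.91823×4.11087) / 0.08177 = -7.8172
z₀ = exp(-7.8172) = 0.0004027 m

z₀ ≈ 0.00040 m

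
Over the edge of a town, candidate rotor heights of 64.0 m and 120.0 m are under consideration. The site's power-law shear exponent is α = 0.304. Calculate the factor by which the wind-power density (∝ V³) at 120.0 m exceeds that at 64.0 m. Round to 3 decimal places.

1.774

Speed ratio: V_B/V_A = (z_B/z_A)^α = (120.0/64.0)^0.304 = (1.8750)^0.304 = 1.21058
Power-density ratio: P_B/P_A = (V_B/V_A)³ = (1.21058)³ = 1.77410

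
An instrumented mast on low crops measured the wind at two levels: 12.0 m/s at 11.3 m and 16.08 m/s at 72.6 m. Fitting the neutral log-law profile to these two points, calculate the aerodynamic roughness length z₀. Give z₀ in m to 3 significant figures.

Log law: V(z) ∝ ln(z/z₀). With r = V₁/V₂ = 12.0/16.08 = 0.74627,
r · ln(z₂/z₀) = ln(z₁/z₀) ⇒ ln z₀ = (ln z₁ − r·ln z₂)/(1 − r)
ln z₀ = (2.42480 − 0.74627×4.28496) / 0.25373 = -3.0463
z₀ = exp(-3.0463) = 0.04754 m

z₀ ≈ 0.0475 m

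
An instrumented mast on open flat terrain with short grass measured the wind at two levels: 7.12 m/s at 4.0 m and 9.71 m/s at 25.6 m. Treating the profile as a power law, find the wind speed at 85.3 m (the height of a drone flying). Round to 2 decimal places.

First find α: α = ln(V₂/V₁)/ln(z₂/z₁) = ln(9.71/7.12)/ln(25.6/4.0) = 0.31025/1.85630 = 0.1671
Extrapolate from 25.6 m to 85.3 m: V₃ = 9.71 × (85.3/25.6)^0.1671 = 9.71 × 1.2228 = 11.8736 m/s

11.87 m/s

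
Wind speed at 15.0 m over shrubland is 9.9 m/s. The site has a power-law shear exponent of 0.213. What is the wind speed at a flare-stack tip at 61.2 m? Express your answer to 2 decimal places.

Power-law profile: V₂ = V₁ · (z₂/z₁)^α
V₂ = 9.9 × (61.2/15.0)^0.213 = 9.9 × (4.0800)^0.213
    = 9.9 × 1.3492 = 13.3569 m/s

13.36 m/s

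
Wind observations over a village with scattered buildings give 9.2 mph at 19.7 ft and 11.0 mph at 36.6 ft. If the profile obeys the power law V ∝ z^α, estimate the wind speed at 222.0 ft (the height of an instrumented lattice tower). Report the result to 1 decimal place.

18.5 mph

First find α: α = ln(V₂/V₁)/ln(z₂/z₁) = ln(11.0/9.2)/ln(36.6/19.7) = 0.17869/0.61943 = 0.2885
Extrapolate from 36.6 ft to 222.0 ft: V₃ = 11.0 × (222.0/36.6)^0.2885 = 11.0 × 1.6821 = 18.5027 mph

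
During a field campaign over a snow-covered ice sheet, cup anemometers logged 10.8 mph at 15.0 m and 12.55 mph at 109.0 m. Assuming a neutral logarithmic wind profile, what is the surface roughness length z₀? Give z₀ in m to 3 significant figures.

z₀ ≈ 0.0000725 m

Log law: V(z) ∝ ln(z/z₀). With r = V₁/V₂ = 10.8/12.55 = 0.86056,
r · ln(z₂/z₀) = ln(z₁/z₀) ⇒ ln z₀ = (ln z₁ − r·ln z₂)/(1 − r)
ln z₀ = (2.70805 − 0.86056×4.69135) / 0.13944 = -9.5317
z₀ = exp(-9.5317) = 0.00007251 m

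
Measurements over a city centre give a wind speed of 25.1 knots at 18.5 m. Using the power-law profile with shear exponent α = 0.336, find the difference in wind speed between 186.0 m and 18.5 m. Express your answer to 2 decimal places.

29.41 knots

Power law: V₂ = V₁ · (z₂/z₁)^α = 25.1 × (10.0541)^0.336 = 54.5080 knots
ΔV = 54.5080 − 25.1 = 29.4080 knots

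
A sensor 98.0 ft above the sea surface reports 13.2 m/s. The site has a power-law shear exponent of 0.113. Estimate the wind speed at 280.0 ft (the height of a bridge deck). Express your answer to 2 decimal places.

Power-law profile: V₂ = V₁ · (z₂/z₁)^α
V₂ = 13.2 × (280.0/98.0)^0.113 = 13.2 × (2.8571)^0.113
    = 13.2 × 1.1260 = 14.8626 m/s

14.86 m/s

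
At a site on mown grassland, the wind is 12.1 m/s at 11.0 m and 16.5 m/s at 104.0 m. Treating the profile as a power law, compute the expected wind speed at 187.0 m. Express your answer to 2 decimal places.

17.89 m/s

First find α: α = ln(V₂/V₁)/ln(z₂/z₁) = ln(16.5/12.1)/ln(104.0/11.0) = 0.31015/2.24650 = 0.1381
Extrapolate from 104.0 m to 187.0 m: V₃ = 16.5 × (187.0/104.0)^0.1381 = 16.5 × 1.0844 = 17.8922 m/s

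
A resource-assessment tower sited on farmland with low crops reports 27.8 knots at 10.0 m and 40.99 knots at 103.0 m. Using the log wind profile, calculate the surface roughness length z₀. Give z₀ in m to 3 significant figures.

z₀ ≈ 0.0733 m

Log law: V(z) ∝ ln(z/z₀). With r = V₁/V₂ = 27.8/40.99 = 0.67821,
r · ln(z₂/z₀) = ln(z₁/z₀) ⇒ ln z₀ = (ln z₁ − r·ln z₂)/(1 − r)
ln z₀ = (2.30259 − 0.67821×4.63473) / 0.32179 = -2.6128
z₀ = exp(-2.6128) = 0.07333 m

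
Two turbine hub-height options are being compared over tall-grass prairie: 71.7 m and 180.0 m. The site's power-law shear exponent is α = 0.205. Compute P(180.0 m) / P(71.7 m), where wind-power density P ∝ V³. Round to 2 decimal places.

Speed ratio: V_B/V_A = (z_B/z_A)^α = (180.0/71.7)^0.205 = (2.5105)^0.205 = 1.20767
Power-density ratio: P_B/P_A = (V_B/V_A)³ = (1.20767)³ = 1.76136

1.76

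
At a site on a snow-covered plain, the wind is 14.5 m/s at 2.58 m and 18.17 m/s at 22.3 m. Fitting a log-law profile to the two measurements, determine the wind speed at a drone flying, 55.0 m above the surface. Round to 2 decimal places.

Log law: V ∝ ln(z/z₀). From the pair, with r = V₁/V₂ = 0.79802,
ln z₀ = (ln z₁ − r·ln z₂)/(1 − r) = (0.9478 − 0.79802×3.1046)/0.20198 = -7.5736 → z₀ = 0.0005138 m
V₃ = V₁ · ln(z₃/z₀)/ln(z₁/z₀) = 14.5 × 11.5809/8.5214 = 19.7061 m/s

19.71 m/s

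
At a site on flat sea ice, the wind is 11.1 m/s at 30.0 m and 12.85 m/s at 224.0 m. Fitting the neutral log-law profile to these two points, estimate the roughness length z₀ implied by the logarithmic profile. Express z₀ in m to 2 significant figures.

Log law: V(z) ∝ ln(z/z₀). With r = V₁/V₂ = 11.1/12.85 = 0.86381,
r · ln(z₂/z₀) = ln(z₁/z₀) ⇒ ln z₀ = (ln z₁ − r·ln z₂)/(1 − r)
ln z₀ = (3.40120 − 0.86381×5.41165) / 0.13619 = -9.3508
z₀ = exp(-9.3508) = 0.00008690 m

z₀ ≈ 0.000087 m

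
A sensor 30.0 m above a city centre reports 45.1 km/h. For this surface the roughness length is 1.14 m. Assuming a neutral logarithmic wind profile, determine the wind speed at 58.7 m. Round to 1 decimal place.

Log law: V(z) ∝ ln(z/z₀), so V₂/V₁ = ln(z₂/z₀) / ln(z₁/z₀).
ln(58.7/1.14) = 3.9414, ln(30.0/1.14) = 3.2702
V₂ = 45.1 × 3.9414/3.2702 = 45.1 × 1.2053 = 54.3573 km/h

54.4 km/h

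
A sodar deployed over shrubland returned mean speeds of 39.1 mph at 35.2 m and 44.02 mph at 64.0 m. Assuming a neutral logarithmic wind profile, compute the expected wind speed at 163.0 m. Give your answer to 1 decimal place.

51.7 mph

Log law: V ∝ ln(z/z₀). From the pair, with r = V₁/V₂ = 0.88823,
ln z₀ = (ln z₁ − r·ln z₂)/(1 − r) = (3.5610 − 0.88823×4.1589)/0.11177 = -1.1901 → z₀ = 0.3042 m
V₃ = V₁ · ln(z₃/z₀)/ln(z₁/z₀) = 39.1 × 6.2838/4.7511 = 51.7136 mph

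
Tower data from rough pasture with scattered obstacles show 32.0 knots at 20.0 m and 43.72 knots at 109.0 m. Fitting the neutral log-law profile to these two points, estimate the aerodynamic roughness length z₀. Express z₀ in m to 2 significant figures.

Log law: V(z) ∝ ln(z/z₀). With r = V₁/V₂ = 32.0/43.72 = 0.73193,
r · ln(z₂/z₀) = ln(z₁/z₀) ⇒ ln z₀ = (ln z₁ − r·ln z₂)/(1 − r)
ln z₀ = (2.99573 − 0.73193×4.69135) / 0.26807 = -1.6339
z₀ = exp(-1.6339) = 0.1952 m

z₀ ≈ 0.20 m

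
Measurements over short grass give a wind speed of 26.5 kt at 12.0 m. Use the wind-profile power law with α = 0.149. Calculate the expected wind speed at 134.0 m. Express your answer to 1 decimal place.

Power-law profile: V₂ = V₁ · (z₂/z₁)^α
V₂ = 26.5 × (134.0/12.0)^0.149 = 26.5 × (11.1667)^0.149
    = 26.5 × 1.4327 = 37.9653 kt

38.0 kt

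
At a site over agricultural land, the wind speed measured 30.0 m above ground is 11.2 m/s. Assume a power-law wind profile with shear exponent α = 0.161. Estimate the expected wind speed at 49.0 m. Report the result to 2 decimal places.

Power-law profile: V₂ = V₁ · (z₂/z₁)^α
V₂ = 11.2 × (49.0/30.0)^0.161 = 11.2 × (1.6333)^0.161
    = 11.2 × 1.0822 = 12.1206 m/s

12.12 m/s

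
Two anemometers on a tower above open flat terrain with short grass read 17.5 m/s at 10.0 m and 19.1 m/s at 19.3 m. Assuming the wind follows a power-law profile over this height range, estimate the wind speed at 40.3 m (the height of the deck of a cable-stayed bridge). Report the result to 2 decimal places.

21.07 m/s

First find α: α = ln(V₂/V₁)/ln(z₂/z₁) = ln(19.1/17.5)/ln(19.3/10.0) = 0.08749/0.65752 = 0.1331
Extrapolate from 19.3 m to 40.3 m: V₃ = 19.1 × (40.3/19.3)^0.1331 = 19.1 × 1.1029 = 21.0658 m/s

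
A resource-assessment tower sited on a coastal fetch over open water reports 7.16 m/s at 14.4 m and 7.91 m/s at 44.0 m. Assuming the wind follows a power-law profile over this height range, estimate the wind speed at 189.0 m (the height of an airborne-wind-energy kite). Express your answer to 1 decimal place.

9.0 m/s

First find α: α = ln(V₂/V₁)/ln(z₂/z₁) = ln(7.91/7.16)/ln(44.0/14.4) = 0.09962/1.11696 = 0.0892
Extrapolate from 44.0 m to 189.0 m: V₃ = 7.91 × (189.0/44.0)^0.0892 = 7.91 × 1.1388 = 9.0081 m/s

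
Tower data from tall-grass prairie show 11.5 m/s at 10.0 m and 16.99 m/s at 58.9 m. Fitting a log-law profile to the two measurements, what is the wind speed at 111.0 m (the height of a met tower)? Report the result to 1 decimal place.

19.0 m/s

Log law: V ∝ ln(z/z₀). From the pair, with r = V₁/V₂ = 0.67687,
ln z₀ = (ln z₁ − r·ln z₂)/(1 − r) = (2.3026 − 0.67687×4.0758)/0.32313 = -1.4119 → z₀ = 0.2437 m
V₃ = V₁ · ln(z₃/z₀)/ln(z₁/z₀) = 11.5 × 6.1214/3.7145 = 18.9519 m/s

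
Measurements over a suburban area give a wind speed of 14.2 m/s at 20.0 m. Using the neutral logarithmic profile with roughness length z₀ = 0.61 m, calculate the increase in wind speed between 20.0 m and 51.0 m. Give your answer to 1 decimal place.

3.8 m/s

Log law: V₂ = V₁ · ln(z₂/z₀)/ln(z₁/z₀) = 14.2 × 4.4261/3.4900 = 18.0087 m/s
ΔV = 18.0087 − 14.2 = 3.8087 m/s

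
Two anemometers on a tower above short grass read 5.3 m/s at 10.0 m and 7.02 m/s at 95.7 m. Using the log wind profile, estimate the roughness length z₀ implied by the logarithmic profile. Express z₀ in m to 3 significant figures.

z₀ ≈ 0.00949 m

Log law: V(z) ∝ ln(z/z₀). With r = V₁/V₂ = 5.3/7.02 = 0.75499,
r · ln(z₂/z₀) = ln(z₁/z₀) ⇒ ln z₀ = (ln z₁ − r·ln z₂)/(1 − r)
ln z₀ = (2.30259 − 0.75499×4.56122) / 0.24501 = -4.6572
z₀ = exp(-4.6572) = 0.009493 m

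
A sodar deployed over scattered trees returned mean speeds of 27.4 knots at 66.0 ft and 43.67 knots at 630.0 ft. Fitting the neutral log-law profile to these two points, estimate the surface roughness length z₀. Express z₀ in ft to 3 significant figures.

z₀ ≈ 1.48 ft

Log law: V(z) ∝ ln(z/z₀). With r = V₁/V₂ = 27.4/43.67 = 0.62743,
r · ln(z₂/z₀) = ln(z₁/z₀) ⇒ ln z₀ = (ln z₁ − r·ln z₂)/(1 − r)
ln z₀ = (4.18965 − 0.62743×6.44572) / 0.37257 = 0.3903
z₀ = exp(0.3903) = 1.477 ft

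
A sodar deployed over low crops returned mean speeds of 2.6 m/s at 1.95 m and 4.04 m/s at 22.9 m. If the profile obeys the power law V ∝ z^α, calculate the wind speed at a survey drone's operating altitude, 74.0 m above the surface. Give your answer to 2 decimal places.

4.98 m/s

First find α: α = ln(V₂/V₁)/ln(z₂/z₁) = ln(4.04/2.6)/ln(22.9/1.95) = 0.44073/2.46331 = 0.1789
Extrapolate from 22.9 m to 74.0 m: V₃ = 4.04 × (74.0/22.9)^0.1789 = 4.04 × 1.2335 = 4.9834 m/s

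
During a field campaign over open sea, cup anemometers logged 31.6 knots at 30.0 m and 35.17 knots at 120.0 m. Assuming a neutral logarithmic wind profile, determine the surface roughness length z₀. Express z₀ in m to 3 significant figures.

z₀ ≈ 0.000141 m

Log law: V(z) ∝ ln(z/z₀). With r = V₁/V₂ = 31.6/35.17 = 0.89849,
r · ln(z₂/z₀) = ln(z₁/z₀) ⇒ ln z₀ = (ln z₁ − r·ln z₂)/(1 − r)
ln z₀ = (3.40120 − 0.89849×4.78749) / 0.10151 = -8.8696
z₀ = exp(-8.8696) = 0.0001406 m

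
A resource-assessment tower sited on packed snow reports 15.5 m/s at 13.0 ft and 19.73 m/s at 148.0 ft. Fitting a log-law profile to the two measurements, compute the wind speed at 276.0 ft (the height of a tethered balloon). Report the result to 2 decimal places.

Log law: V ∝ ln(z/z₀). From the pair, with r = V₁/V₂ = 0.78561,
ln z₀ = (ln z₁ − r·ln z₂)/(1 − r) = (2.5649 − 0.78561×4.9972)/0.21439 = -6.3476 → z₀ = 0.001751 ft
V₃ = V₁ · ln(z₃/z₀)/ln(z₁/z₀) = 15.5 × 11.9680/8.9125 = 20.8138 m/s

20.81 m/s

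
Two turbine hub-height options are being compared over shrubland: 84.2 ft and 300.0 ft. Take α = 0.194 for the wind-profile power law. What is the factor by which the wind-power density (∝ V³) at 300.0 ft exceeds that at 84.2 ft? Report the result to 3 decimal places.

Speed ratio: V_B/V_A = (z_B/z_A)^α = (300.0/84.2)^0.194 = (3.5629)^0.194 = 1.27953
Power-density ratio: P_B/P_A = (V_B/V_A)³ = (1.27953)³ = 2.09485

2.095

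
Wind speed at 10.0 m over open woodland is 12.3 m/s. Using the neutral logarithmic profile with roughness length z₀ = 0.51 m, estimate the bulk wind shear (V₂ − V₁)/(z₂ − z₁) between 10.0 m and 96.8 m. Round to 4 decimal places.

0.1081 m/s/m

Log law: V₂ = V₁ · ln(z₂/z₀)/ln(z₁/z₀) = 12.3 × 5.2460/2.9759 = 21.6825 m/s
ΔV/Δz = (21.6825 − 12.3)/(96.8 − 10.0) = 9.3825/86.8000 = 0.10809 m/s/m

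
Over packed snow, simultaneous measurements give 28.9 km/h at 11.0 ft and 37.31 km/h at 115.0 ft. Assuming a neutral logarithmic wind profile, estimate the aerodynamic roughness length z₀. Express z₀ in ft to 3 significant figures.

z₀ ≈ 0.00346 ft

Log law: V(z) ∝ ln(z/z₀). With r = V₁/V₂ = 28.9/37.31 = 0.77459,
r · ln(z₂/z₀) = ln(z₁/z₀) ⇒ ln z₀ = (ln z₁ − r·ln z₂)/(1 − r)
ln z₀ = (2.39790 − 0.77459×4.74493) / 0.22541 = -5.6674
z₀ = exp(-5.6674) = 0.003457 ft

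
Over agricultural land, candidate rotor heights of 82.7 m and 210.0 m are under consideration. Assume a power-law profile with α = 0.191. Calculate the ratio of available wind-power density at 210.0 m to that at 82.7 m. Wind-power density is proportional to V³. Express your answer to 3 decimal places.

1.706

Speed ratio: V_B/V_A = (z_B/z_A)^α = (210.0/82.7)^0.191 = (2.5393)^0.191 = 1.19481
Power-density ratio: P_B/P_A = (V_B/V_A)³ = (1.19481)³ = 1.70569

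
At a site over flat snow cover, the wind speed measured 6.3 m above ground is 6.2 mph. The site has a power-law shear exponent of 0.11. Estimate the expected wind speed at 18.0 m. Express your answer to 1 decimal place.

7.0 mph

Power-law profile: V₂ = V₁ · (z₂/z₁)^α
V₂ = 6.2 × (18.0/6.3)^0.11 = 6.2 × (2.8571)^0.11
    = 6.2 × 1.1224 = 6.9590 mph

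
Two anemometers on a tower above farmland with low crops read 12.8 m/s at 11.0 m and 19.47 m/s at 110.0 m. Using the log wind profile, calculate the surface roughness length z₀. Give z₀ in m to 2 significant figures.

z₀ ≈ 0.13 m

Log law: V(z) ∝ ln(z/z₀). With r = V₁/V₂ = 12.8/19.47 = 0.65742,
r · ln(z₂/z₀) = ln(z₁/z₀) ⇒ ln z₀ = (ln z₁ − r·ln z₂)/(1 − r)
ln z₀ = (2.39790 − 0.65742×4.70048) / 0.34258 = -2.0209
z₀ = exp(-2.0209) = 0.1325 m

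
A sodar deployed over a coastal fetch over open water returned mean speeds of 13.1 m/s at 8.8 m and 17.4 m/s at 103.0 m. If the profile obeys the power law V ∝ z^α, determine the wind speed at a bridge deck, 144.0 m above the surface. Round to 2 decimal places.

18.09 m/s

First find α: α = ln(V₂/V₁)/ln(z₂/z₁) = ln(17.4/13.1)/ln(103.0/8.8) = 0.28386/2.45998 = 0.1154
Extrapolate from 103.0 m to 144.0 m: V₃ = 17.4 × (144.0/103.0)^0.1154 = 17.4 × 1.0394 = 18.0860 m/s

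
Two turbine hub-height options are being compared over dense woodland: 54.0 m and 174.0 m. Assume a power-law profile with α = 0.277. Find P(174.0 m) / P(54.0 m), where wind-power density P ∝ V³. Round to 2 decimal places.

2.64

Speed ratio: V_B/V_A = (z_B/z_A)^α = (174.0/54.0)^0.277 = (3.2222)^0.277 = 1.38280
Power-density ratio: P_B/P_A = (V_B/V_A)³ = (1.38280)³ = 2.64410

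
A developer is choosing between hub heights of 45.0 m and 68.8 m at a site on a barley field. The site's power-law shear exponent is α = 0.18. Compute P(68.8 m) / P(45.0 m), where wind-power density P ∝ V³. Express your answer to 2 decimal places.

1.26

Speed ratio: V_B/V_A = (z_B/z_A)^α = (68.8/45.0)^0.18 = (1.5289)^0.18 = 1.07941
Power-density ratio: P_B/P_A = (V_B/V_A)³ = (1.07941)³ = 1.25766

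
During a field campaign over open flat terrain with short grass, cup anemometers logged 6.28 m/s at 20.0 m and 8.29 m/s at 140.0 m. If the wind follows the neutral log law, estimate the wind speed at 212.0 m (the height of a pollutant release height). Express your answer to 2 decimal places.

8.72 m/s

Log law: V ∝ ln(z/z₀). From the pair, with r = V₁/V₂ = 0.75754,
ln z₀ = (ln z₁ − r·ln z₂)/(1 − r) = (2.9957 − 0.75754×4.9416)/0.24246 = -3.0840 → z₀ = 0.04577 m
V₃ = V₁ · ln(z₃/z₀)/ln(z₁/z₀) = 6.28 × 8.4406/6.0798 = 8.7186 m/s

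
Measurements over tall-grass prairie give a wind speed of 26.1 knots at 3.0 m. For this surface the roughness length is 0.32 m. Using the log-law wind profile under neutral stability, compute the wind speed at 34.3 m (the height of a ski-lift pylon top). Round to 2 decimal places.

54.51 knots

Log law: V(z) ∝ ln(z/z₀), so V₂/V₁ = ln(z₂/z₀) / ln(z₁/z₀).
ln(34.3/0.32) = 4.6746, ln(3.0/0.32) = 2.2380
V₂ = 26.1 × 4.6746/2.2380 = 26.1 × 2.0887 = 54.5147 knots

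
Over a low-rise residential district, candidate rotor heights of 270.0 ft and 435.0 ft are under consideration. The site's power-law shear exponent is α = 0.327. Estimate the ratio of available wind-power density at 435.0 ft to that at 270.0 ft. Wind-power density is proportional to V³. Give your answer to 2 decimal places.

Speed ratio: V_B/V_A = (z_B/z_A)^α = (435.0/270.0)^0.327 = (1.6111)^0.327 = 1.16877
Power-density ratio: P_B/P_A = (V_B/V_A)³ = (1.16877)³ = 1.59658

1.60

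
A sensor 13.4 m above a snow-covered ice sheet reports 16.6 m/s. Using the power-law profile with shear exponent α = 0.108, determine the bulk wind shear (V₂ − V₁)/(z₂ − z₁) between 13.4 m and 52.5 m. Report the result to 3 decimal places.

0.067 m/s/m

Power law: V₂ = V₁ · (z₂/z₁)^α = 16.6 × (3.9179)^0.108 = 19.2379 m/s
ΔV/Δz = (19.2379 − 16.6)/(52.5 − 13.4) = 2.6379/39.1000 = 0.06747 m/s/m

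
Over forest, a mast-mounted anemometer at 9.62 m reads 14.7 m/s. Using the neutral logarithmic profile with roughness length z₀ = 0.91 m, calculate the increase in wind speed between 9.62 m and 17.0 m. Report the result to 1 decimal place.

3.5 m/s

Log law: V₂ = V₁ · ln(z₂/z₀)/ln(z₁/z₀) = 14.7 × 2.9275/2.3582 = 18.2493 m/s
ΔV = 18.2493 − 14.7 = 3.5493 m/s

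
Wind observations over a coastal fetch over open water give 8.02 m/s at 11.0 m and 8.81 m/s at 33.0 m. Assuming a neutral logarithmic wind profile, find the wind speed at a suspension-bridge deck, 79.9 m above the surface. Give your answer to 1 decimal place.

9.4 m/s

Log law: V ∝ ln(z/z₀). From the pair, with r = V₁/V₂ = 0.91033,
ln z₀ = (ln z₁ − r·ln z₂)/(1 − r) = (2.3979 − 0.91033×3.4965)/0.08967 = -8.7551 → z₀ = 0.0001577 m
V₃ = V₁ · ln(z₃/z₀)/ln(z₁/z₀) = 8.02 × 13.1359/11.1530 = 9.4459 m/s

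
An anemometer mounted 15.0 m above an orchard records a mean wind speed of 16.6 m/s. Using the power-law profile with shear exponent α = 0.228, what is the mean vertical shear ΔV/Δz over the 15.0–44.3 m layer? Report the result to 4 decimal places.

Power law: V₂ = V₁ · (z₂/z₁)^α = 16.6 × (2.9533)^0.228 = 21.2490 m/s
ΔV/Δz = (21.2490 − 16.6)/(44.3 − 15.0) = 4.6490/29.3000 = 0.15867 m/s/m

0.1587 m/s/m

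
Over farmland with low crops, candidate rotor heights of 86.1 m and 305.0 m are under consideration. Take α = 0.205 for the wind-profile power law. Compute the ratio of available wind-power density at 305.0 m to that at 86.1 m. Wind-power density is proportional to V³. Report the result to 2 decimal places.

2.18

Speed ratio: V_B/V_A = (z_B/z_A)^α = (305.0/86.1)^0.205 = (3.5424)^0.205 = 1.29600
Power-density ratio: P_B/P_A = (V_B/V_A)³ = (1.29600)³ = 2.17679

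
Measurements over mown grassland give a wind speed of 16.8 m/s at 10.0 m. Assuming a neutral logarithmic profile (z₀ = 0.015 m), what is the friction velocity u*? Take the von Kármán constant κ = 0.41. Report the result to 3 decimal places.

Log law: V(z) = (u*/κ) · ln(z/z₀) ⇒ u* = κ · V / ln(z/z₀)
u* = 0.41 × 16.8 / ln(10.0/0.015) = 0.41 × 16.8 / 6.5023
   = 6.8880 / 6.5023 = 1.0593 m/s

u* ≈ 1.059 m/s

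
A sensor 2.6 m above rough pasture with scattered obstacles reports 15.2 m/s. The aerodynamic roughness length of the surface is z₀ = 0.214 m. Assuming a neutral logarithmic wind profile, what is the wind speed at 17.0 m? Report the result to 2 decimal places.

Log law: V(z) ∝ ln(z/z₀), so V₂/V₁ = ln(z₂/z₀) / ln(z₁/z₀).
ln(17.0/0.214) = 4.3750, ln(2.6/0.214) = 2.4973
V₂ = 15.2 × 4.3750/2.4973 = 15.2 × 1.7519 = 26.6288 m/s

26.63 m/s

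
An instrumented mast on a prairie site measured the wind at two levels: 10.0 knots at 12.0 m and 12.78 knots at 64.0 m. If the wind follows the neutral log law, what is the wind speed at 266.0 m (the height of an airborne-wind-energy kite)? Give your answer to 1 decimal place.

Log law: V ∝ ln(z/z₀). From the pair, with r = V₁/V₂ = 0.78247,
ln z₀ = (ln z₁ − r·ln z₂)/(1 − r) = (2.4849 − 0.78247×4.1589)/0.21753 = -3.5366 → z₀ = 0.02911 m
V₃ = V₁ · ln(z₃/z₀)/ln(z₁/z₀) = 10.0 × 9.1201/6.0215 = 15.1459 knots

15.1 knots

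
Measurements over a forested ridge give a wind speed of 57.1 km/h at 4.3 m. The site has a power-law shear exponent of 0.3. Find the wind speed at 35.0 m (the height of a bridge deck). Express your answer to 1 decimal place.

107.1 km/h

Power-law profile: V₂ = V₁ · (z₂/z₁)^α
V₂ = 57.1 × (35.0/4.3)^0.3 = 57.1 × (8.1395)^0.3
    = 57.1 × 1.8758 = 107.1065 km/h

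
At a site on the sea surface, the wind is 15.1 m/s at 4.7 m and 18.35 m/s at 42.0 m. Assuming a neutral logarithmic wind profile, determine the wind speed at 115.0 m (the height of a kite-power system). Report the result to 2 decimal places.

19.84 m/s

Log law: V ∝ ln(z/z₀). From the pair, with r = V₁/V₂ = 0.82289,
ln z₀ = (ln z₁ − r·ln z₂)/(1 − r) = (1.5476 − 0.82289×3.7377)/0.17711 = -8.6280 → z₀ = 0.0001790 m
V₃ = V₁ · ln(z₃/z₀)/ln(z₁/z₀) = 15.1 × 13.3729/10.1756 = 19.8447 m/s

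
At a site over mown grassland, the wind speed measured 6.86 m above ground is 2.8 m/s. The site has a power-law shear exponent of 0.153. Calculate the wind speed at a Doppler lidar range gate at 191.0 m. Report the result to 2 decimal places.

Power-law profile: V₂ = V₁ · (z₂/z₁)^α
V₂ = 2.8 × (191.0/6.86)^0.153 = 2.8 × (27.8426)^0.153
    = 2.8 × 1.6636 = 4.6580 m/s

4.66 m/s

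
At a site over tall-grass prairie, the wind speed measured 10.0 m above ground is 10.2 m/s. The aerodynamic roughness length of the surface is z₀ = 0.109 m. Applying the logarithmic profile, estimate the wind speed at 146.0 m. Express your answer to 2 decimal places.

Log law: V(z) ∝ ln(z/z₀), so V₂/V₁ = ln(z₂/z₀) / ln(z₁/z₀).
ln(146.0/0.109) = 7.2000, ln(10.0/0.109) = 4.5190
V₂ = 10.2 × 7.2000/4.5190 = 10.2 × 1.5933 = 16.2514 m/s

16.25 m/s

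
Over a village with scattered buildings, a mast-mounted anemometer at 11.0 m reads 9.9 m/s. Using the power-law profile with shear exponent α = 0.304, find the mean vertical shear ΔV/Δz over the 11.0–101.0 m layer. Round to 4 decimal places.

0.1058 m/s/m

Power law: V₂ = V₁ · (z₂/z₁)^α = 9.9 × (9.1818)^0.304 = 19.4252 m/s
ΔV/Δz = (19.4252 − 9.9)/(101.0 − 11.0) = 9.5252/90.0000 = 0.10584 m/s/m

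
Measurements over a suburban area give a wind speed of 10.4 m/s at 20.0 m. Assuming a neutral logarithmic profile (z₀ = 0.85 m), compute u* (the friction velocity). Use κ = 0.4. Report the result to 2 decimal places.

u* ≈ 1.32 m/s

Log law: V(z) = (u*/κ) · ln(z/z₀) ⇒ u* = κ · V / ln(z/z₀)
u* = 0.4 × 10.4 / ln(20.0/0.85) = 0.4 × 10.4 / 3.1583
   = 4.1600 / 3.1583 = 1.3172 m/s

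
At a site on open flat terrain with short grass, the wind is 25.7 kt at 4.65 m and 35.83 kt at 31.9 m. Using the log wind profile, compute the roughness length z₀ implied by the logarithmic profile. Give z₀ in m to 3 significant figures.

z₀ ≈ 0.0351 m

Log law: V(z) ∝ ln(z/z₀). With r = V₁/V₂ = 25.7/35.83 = 0.71728,
r · ln(z₂/z₀) = ln(z₁/z₀) ⇒ ln z₀ = (ln z₁ − r·ln z₂)/(1 − r)
ln z₀ = (1.53687 − 0.71728×3.46261) / 0.28272 = -3.3488
z₀ = exp(-3.3488) = 0.03513 m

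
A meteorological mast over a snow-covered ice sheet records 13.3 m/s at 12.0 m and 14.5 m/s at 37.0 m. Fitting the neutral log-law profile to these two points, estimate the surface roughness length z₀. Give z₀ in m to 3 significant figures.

z₀ ≈ 0.0000456 m

Log law: V(z) ∝ ln(z/z₀). With r = V₁/V₂ = 13.3/14.5 = 0.91724,
r · ln(z₂/z₀) = ln(z₁/z₀) ⇒ ln z₀ = (ln z₁ − r·ln z₂)/(1 − r)
ln z₀ = (2.48491 − 0.91724×3.61092) / 0.08276 = -9.9951
z₀ = exp(-9.9951) = 0.00004563 m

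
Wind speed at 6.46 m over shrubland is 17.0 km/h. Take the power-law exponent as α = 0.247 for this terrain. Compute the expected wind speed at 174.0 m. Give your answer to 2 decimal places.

38.35 km/h

Power-law profile: V₂ = V₁ · (z₂/z₁)^α
V₂ = 17.0 × (174.0/6.46)^0.247 = 17.0 × (26.9350)^0.247
    = 17.0 × 2.2557 = 38.3475 km/h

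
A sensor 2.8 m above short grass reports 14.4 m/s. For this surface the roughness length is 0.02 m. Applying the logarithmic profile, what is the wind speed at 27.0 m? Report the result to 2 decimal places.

21.00 m/s

Log law: V(z) ∝ ln(z/z₀), so V₂/V₁ = ln(z₂/z₀) / ln(z₁/z₀).
ln(27.0/0.02) = 7.2079, ln(2.8/0.02) = 4.9416
V₂ = 14.4 × 7.2079/4.9416 = 14.4 × 1.4586 = 21.0038 m/s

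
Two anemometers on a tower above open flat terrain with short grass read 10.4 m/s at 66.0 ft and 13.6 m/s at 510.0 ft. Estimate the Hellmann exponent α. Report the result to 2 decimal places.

Power law: V₂/V₁ = (z₂/z₁)^α ⇒ α = ln(V₂/V₁) / ln(z₂/z₁)
α = ln(13.6/10.4) / ln(510.0/66.0) = ln(1.3077) / ln(7.7273)
  = 0.26826 / 2.04476 = 0.13120

α ≈ 0.13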